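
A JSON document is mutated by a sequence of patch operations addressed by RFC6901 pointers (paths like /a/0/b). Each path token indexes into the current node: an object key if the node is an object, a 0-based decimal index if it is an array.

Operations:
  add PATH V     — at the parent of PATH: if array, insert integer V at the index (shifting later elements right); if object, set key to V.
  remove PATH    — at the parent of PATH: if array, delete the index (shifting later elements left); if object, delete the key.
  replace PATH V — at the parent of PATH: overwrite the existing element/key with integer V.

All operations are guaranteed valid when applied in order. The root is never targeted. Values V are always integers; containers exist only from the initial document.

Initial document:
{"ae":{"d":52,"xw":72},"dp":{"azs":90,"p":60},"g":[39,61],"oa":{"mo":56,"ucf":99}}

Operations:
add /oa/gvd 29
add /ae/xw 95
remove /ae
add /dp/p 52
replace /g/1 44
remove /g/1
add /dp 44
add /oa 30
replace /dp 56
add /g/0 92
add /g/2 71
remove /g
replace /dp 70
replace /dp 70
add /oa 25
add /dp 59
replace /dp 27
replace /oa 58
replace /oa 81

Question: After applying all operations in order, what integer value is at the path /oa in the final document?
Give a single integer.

After op 1 (add /oa/gvd 29): {"ae":{"d":52,"xw":72},"dp":{"azs":90,"p":60},"g":[39,61],"oa":{"gvd":29,"mo":56,"ucf":99}}
After op 2 (add /ae/xw 95): {"ae":{"d":52,"xw":95},"dp":{"azs":90,"p":60},"g":[39,61],"oa":{"gvd":29,"mo":56,"ucf":99}}
After op 3 (remove /ae): {"dp":{"azs":90,"p":60},"g":[39,61],"oa":{"gvd":29,"mo":56,"ucf":99}}
After op 4 (add /dp/p 52): {"dp":{"azs":90,"p":52},"g":[39,61],"oa":{"gvd":29,"mo":56,"ucf":99}}
After op 5 (replace /g/1 44): {"dp":{"azs":90,"p":52},"g":[39,44],"oa":{"gvd":29,"mo":56,"ucf":99}}
After op 6 (remove /g/1): {"dp":{"azs":90,"p":52},"g":[39],"oa":{"gvd":29,"mo":56,"ucf":99}}
After op 7 (add /dp 44): {"dp":44,"g":[39],"oa":{"gvd":29,"mo":56,"ucf":99}}
After op 8 (add /oa 30): {"dp":44,"g":[39],"oa":30}
After op 9 (replace /dp 56): {"dp":56,"g":[39],"oa":30}
After op 10 (add /g/0 92): {"dp":56,"g":[92,39],"oa":30}
After op 11 (add /g/2 71): {"dp":56,"g":[92,39,71],"oa":30}
After op 12 (remove /g): {"dp":56,"oa":30}
After op 13 (replace /dp 70): {"dp":70,"oa":30}
After op 14 (replace /dp 70): {"dp":70,"oa":30}
After op 15 (add /oa 25): {"dp":70,"oa":25}
After op 16 (add /dp 59): {"dp":59,"oa":25}
After op 17 (replace /dp 27): {"dp":27,"oa":25}
After op 18 (replace /oa 58): {"dp":27,"oa":58}
After op 19 (replace /oa 81): {"dp":27,"oa":81}
Value at /oa: 81

Answer: 81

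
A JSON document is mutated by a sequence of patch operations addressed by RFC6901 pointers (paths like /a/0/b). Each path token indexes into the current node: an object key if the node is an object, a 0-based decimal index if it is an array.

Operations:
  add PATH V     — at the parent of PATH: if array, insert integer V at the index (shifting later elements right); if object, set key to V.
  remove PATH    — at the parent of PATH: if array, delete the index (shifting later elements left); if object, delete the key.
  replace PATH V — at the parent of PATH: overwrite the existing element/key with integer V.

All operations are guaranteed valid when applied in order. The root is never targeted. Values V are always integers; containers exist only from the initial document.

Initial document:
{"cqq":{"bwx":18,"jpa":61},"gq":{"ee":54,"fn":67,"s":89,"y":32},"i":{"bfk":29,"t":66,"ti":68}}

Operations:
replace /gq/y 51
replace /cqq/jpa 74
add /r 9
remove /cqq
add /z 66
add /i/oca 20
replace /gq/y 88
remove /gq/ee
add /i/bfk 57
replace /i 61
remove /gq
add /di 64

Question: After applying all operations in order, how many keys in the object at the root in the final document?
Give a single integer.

After op 1 (replace /gq/y 51): {"cqq":{"bwx":18,"jpa":61},"gq":{"ee":54,"fn":67,"s":89,"y":51},"i":{"bfk":29,"t":66,"ti":68}}
After op 2 (replace /cqq/jpa 74): {"cqq":{"bwx":18,"jpa":74},"gq":{"ee":54,"fn":67,"s":89,"y":51},"i":{"bfk":29,"t":66,"ti":68}}
After op 3 (add /r 9): {"cqq":{"bwx":18,"jpa":74},"gq":{"ee":54,"fn":67,"s":89,"y":51},"i":{"bfk":29,"t":66,"ti":68},"r":9}
After op 4 (remove /cqq): {"gq":{"ee":54,"fn":67,"s":89,"y":51},"i":{"bfk":29,"t":66,"ti":68},"r":9}
After op 5 (add /z 66): {"gq":{"ee":54,"fn":67,"s":89,"y":51},"i":{"bfk":29,"t":66,"ti":68},"r":9,"z":66}
After op 6 (add /i/oca 20): {"gq":{"ee":54,"fn":67,"s":89,"y":51},"i":{"bfk":29,"oca":20,"t":66,"ti":68},"r":9,"z":66}
After op 7 (replace /gq/y 88): {"gq":{"ee":54,"fn":67,"s":89,"y":88},"i":{"bfk":29,"oca":20,"t":66,"ti":68},"r":9,"z":66}
After op 8 (remove /gq/ee): {"gq":{"fn":67,"s":89,"y":88},"i":{"bfk":29,"oca":20,"t":66,"ti":68},"r":9,"z":66}
After op 9 (add /i/bfk 57): {"gq":{"fn":67,"s":89,"y":88},"i":{"bfk":57,"oca":20,"t":66,"ti":68},"r":9,"z":66}
After op 10 (replace /i 61): {"gq":{"fn":67,"s":89,"y":88},"i":61,"r":9,"z":66}
After op 11 (remove /gq): {"i":61,"r":9,"z":66}
After op 12 (add /di 64): {"di":64,"i":61,"r":9,"z":66}
Size at the root: 4

Answer: 4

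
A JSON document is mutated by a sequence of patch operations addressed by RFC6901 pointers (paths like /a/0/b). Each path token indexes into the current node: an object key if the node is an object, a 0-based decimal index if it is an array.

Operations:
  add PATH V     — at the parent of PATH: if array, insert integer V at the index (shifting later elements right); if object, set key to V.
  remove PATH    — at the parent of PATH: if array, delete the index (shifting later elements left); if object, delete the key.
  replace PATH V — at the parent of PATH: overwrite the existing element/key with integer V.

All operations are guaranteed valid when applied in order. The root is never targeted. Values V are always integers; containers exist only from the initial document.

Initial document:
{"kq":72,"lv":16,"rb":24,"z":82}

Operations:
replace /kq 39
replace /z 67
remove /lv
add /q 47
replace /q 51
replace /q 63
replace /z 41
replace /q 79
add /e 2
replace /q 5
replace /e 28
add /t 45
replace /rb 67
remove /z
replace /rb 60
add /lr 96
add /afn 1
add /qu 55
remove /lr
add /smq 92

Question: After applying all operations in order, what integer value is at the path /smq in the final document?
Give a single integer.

After op 1 (replace /kq 39): {"kq":39,"lv":16,"rb":24,"z":82}
After op 2 (replace /z 67): {"kq":39,"lv":16,"rb":24,"z":67}
After op 3 (remove /lv): {"kq":39,"rb":24,"z":67}
After op 4 (add /q 47): {"kq":39,"q":47,"rb":24,"z":67}
After op 5 (replace /q 51): {"kq":39,"q":51,"rb":24,"z":67}
After op 6 (replace /q 63): {"kq":39,"q":63,"rb":24,"z":67}
After op 7 (replace /z 41): {"kq":39,"q":63,"rb":24,"z":41}
After op 8 (replace /q 79): {"kq":39,"q":79,"rb":24,"z":41}
After op 9 (add /e 2): {"e":2,"kq":39,"q":79,"rb":24,"z":41}
After op 10 (replace /q 5): {"e":2,"kq":39,"q":5,"rb":24,"z":41}
After op 11 (replace /e 28): {"e":28,"kq":39,"q":5,"rb":24,"z":41}
After op 12 (add /t 45): {"e":28,"kq":39,"q":5,"rb":24,"t":45,"z":41}
After op 13 (replace /rb 67): {"e":28,"kq":39,"q":5,"rb":67,"t":45,"z":41}
After op 14 (remove /z): {"e":28,"kq":39,"q":5,"rb":67,"t":45}
After op 15 (replace /rb 60): {"e":28,"kq":39,"q":5,"rb":60,"t":45}
After op 16 (add /lr 96): {"e":28,"kq":39,"lr":96,"q":5,"rb":60,"t":45}
After op 17 (add /afn 1): {"afn":1,"e":28,"kq":39,"lr":96,"q":5,"rb":60,"t":45}
After op 18 (add /qu 55): {"afn":1,"e":28,"kq":39,"lr":96,"q":5,"qu":55,"rb":60,"t":45}
After op 19 (remove /lr): {"afn":1,"e":28,"kq":39,"q":5,"qu":55,"rb":60,"t":45}
After op 20 (add /smq 92): {"afn":1,"e":28,"kq":39,"q":5,"qu":55,"rb":60,"smq":92,"t":45}
Value at /smq: 92

Answer: 92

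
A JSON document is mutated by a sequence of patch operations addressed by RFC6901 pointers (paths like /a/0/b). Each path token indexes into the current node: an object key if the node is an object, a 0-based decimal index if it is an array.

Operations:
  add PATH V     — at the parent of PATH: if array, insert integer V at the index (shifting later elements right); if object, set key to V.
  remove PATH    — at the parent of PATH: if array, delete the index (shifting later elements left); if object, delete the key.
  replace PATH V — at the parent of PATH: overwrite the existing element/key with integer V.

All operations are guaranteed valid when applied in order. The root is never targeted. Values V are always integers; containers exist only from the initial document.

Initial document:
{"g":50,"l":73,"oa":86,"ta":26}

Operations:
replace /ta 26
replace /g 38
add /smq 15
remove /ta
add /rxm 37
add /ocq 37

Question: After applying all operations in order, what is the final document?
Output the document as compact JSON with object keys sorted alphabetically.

After op 1 (replace /ta 26): {"g":50,"l":73,"oa":86,"ta":26}
After op 2 (replace /g 38): {"g":38,"l":73,"oa":86,"ta":26}
After op 3 (add /smq 15): {"g":38,"l":73,"oa":86,"smq":15,"ta":26}
After op 4 (remove /ta): {"g":38,"l":73,"oa":86,"smq":15}
After op 5 (add /rxm 37): {"g":38,"l":73,"oa":86,"rxm":37,"smq":15}
After op 6 (add /ocq 37): {"g":38,"l":73,"oa":86,"ocq":37,"rxm":37,"smq":15}

Answer: {"g":38,"l":73,"oa":86,"ocq":37,"rxm":37,"smq":15}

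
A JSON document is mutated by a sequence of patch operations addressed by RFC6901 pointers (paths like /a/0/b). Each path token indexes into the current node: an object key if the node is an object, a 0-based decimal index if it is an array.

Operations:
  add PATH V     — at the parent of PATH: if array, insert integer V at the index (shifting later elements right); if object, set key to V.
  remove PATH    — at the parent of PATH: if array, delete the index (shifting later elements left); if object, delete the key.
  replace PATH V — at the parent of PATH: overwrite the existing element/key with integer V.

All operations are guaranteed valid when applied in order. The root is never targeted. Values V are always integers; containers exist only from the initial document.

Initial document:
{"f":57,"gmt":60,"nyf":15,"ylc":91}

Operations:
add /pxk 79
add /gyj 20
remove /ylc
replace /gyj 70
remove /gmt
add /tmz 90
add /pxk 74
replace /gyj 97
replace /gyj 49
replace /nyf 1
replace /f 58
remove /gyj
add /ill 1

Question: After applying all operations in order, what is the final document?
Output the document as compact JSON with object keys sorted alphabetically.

After op 1 (add /pxk 79): {"f":57,"gmt":60,"nyf":15,"pxk":79,"ylc":91}
After op 2 (add /gyj 20): {"f":57,"gmt":60,"gyj":20,"nyf":15,"pxk":79,"ylc":91}
After op 3 (remove /ylc): {"f":57,"gmt":60,"gyj":20,"nyf":15,"pxk":79}
After op 4 (replace /gyj 70): {"f":57,"gmt":60,"gyj":70,"nyf":15,"pxk":79}
After op 5 (remove /gmt): {"f":57,"gyj":70,"nyf":15,"pxk":79}
After op 6 (add /tmz 90): {"f":57,"gyj":70,"nyf":15,"pxk":79,"tmz":90}
After op 7 (add /pxk 74): {"f":57,"gyj":70,"nyf":15,"pxk":74,"tmz":90}
After op 8 (replace /gyj 97): {"f":57,"gyj":97,"nyf":15,"pxk":74,"tmz":90}
After op 9 (replace /gyj 49): {"f":57,"gyj":49,"nyf":15,"pxk":74,"tmz":90}
After op 10 (replace /nyf 1): {"f":57,"gyj":49,"nyf":1,"pxk":74,"tmz":90}
After op 11 (replace /f 58): {"f":58,"gyj":49,"nyf":1,"pxk":74,"tmz":90}
After op 12 (remove /gyj): {"f":58,"nyf":1,"pxk":74,"tmz":90}
After op 13 (add /ill 1): {"f":58,"ill":1,"nyf":1,"pxk":74,"tmz":90}

Answer: {"f":58,"ill":1,"nyf":1,"pxk":74,"tmz":90}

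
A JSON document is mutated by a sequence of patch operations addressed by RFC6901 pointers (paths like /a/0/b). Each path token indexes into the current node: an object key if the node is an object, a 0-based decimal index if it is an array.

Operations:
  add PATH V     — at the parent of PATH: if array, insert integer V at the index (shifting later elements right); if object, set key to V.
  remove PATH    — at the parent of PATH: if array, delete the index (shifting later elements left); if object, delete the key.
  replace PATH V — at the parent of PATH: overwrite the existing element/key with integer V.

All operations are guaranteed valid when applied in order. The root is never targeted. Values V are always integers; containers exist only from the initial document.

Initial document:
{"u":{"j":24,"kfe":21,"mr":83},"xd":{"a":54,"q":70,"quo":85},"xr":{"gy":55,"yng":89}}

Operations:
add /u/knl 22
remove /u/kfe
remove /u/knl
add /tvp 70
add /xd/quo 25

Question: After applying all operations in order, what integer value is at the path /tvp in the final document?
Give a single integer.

After op 1 (add /u/knl 22): {"u":{"j":24,"kfe":21,"knl":22,"mr":83},"xd":{"a":54,"q":70,"quo":85},"xr":{"gy":55,"yng":89}}
After op 2 (remove /u/kfe): {"u":{"j":24,"knl":22,"mr":83},"xd":{"a":54,"q":70,"quo":85},"xr":{"gy":55,"yng":89}}
After op 3 (remove /u/knl): {"u":{"j":24,"mr":83},"xd":{"a":54,"q":70,"quo":85},"xr":{"gy":55,"yng":89}}
After op 4 (add /tvp 70): {"tvp":70,"u":{"j":24,"mr":83},"xd":{"a":54,"q":70,"quo":85},"xr":{"gy":55,"yng":89}}
After op 5 (add /xd/quo 25): {"tvp":70,"u":{"j":24,"mr":83},"xd":{"a":54,"q":70,"quo":25},"xr":{"gy":55,"yng":89}}
Value at /tvp: 70

Answer: 70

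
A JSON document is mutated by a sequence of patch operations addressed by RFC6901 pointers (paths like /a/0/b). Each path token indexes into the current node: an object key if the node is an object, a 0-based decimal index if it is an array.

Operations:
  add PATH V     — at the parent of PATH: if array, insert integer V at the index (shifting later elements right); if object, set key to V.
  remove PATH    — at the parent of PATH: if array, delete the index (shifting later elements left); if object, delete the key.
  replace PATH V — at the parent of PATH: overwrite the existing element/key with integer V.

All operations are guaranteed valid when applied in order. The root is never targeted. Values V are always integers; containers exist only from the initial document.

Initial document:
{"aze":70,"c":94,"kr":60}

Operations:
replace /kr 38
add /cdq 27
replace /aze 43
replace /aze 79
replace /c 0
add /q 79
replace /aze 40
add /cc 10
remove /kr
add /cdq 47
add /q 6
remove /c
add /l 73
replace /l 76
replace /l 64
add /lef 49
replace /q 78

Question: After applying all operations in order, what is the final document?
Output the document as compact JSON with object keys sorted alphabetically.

After op 1 (replace /kr 38): {"aze":70,"c":94,"kr":38}
After op 2 (add /cdq 27): {"aze":70,"c":94,"cdq":27,"kr":38}
After op 3 (replace /aze 43): {"aze":43,"c":94,"cdq":27,"kr":38}
After op 4 (replace /aze 79): {"aze":79,"c":94,"cdq":27,"kr":38}
After op 5 (replace /c 0): {"aze":79,"c":0,"cdq":27,"kr":38}
After op 6 (add /q 79): {"aze":79,"c":0,"cdq":27,"kr":38,"q":79}
After op 7 (replace /aze 40): {"aze":40,"c":0,"cdq":27,"kr":38,"q":79}
After op 8 (add /cc 10): {"aze":40,"c":0,"cc":10,"cdq":27,"kr":38,"q":79}
After op 9 (remove /kr): {"aze":40,"c":0,"cc":10,"cdq":27,"q":79}
After op 10 (add /cdq 47): {"aze":40,"c":0,"cc":10,"cdq":47,"q":79}
After op 11 (add /q 6): {"aze":40,"c":0,"cc":10,"cdq":47,"q":6}
After op 12 (remove /c): {"aze":40,"cc":10,"cdq":47,"q":6}
After op 13 (add /l 73): {"aze":40,"cc":10,"cdq":47,"l":73,"q":6}
After op 14 (replace /l 76): {"aze":40,"cc":10,"cdq":47,"l":76,"q":6}
After op 15 (replace /l 64): {"aze":40,"cc":10,"cdq":47,"l":64,"q":6}
After op 16 (add /lef 49): {"aze":40,"cc":10,"cdq":47,"l":64,"lef":49,"q":6}
After op 17 (replace /q 78): {"aze":40,"cc":10,"cdq":47,"l":64,"lef":49,"q":78}

Answer: {"aze":40,"cc":10,"cdq":47,"l":64,"lef":49,"q":78}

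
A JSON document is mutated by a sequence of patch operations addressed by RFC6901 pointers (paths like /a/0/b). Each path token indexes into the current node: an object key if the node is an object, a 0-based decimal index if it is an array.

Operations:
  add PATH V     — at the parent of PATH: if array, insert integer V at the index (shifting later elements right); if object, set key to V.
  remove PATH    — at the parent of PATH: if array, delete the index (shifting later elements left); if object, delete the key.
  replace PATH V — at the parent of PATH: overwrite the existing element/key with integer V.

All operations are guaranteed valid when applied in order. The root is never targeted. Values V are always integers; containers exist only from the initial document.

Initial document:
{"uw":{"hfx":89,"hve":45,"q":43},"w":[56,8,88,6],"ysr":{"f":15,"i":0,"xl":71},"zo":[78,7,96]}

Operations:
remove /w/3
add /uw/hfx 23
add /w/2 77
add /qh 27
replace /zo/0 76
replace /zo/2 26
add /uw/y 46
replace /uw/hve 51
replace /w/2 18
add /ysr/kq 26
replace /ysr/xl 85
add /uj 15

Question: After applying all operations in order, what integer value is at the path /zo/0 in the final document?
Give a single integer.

After op 1 (remove /w/3): {"uw":{"hfx":89,"hve":45,"q":43},"w":[56,8,88],"ysr":{"f":15,"i":0,"xl":71},"zo":[78,7,96]}
After op 2 (add /uw/hfx 23): {"uw":{"hfx":23,"hve":45,"q":43},"w":[56,8,88],"ysr":{"f":15,"i":0,"xl":71},"zo":[78,7,96]}
After op 3 (add /w/2 77): {"uw":{"hfx":23,"hve":45,"q":43},"w":[56,8,77,88],"ysr":{"f":15,"i":0,"xl":71},"zo":[78,7,96]}
After op 4 (add /qh 27): {"qh":27,"uw":{"hfx":23,"hve":45,"q":43},"w":[56,8,77,88],"ysr":{"f":15,"i":0,"xl":71},"zo":[78,7,96]}
After op 5 (replace /zo/0 76): {"qh":27,"uw":{"hfx":23,"hve":45,"q":43},"w":[56,8,77,88],"ysr":{"f":15,"i":0,"xl":71},"zo":[76,7,96]}
After op 6 (replace /zo/2 26): {"qh":27,"uw":{"hfx":23,"hve":45,"q":43},"w":[56,8,77,88],"ysr":{"f":15,"i":0,"xl":71},"zo":[76,7,26]}
After op 7 (add /uw/y 46): {"qh":27,"uw":{"hfx":23,"hve":45,"q":43,"y":46},"w":[56,8,77,88],"ysr":{"f":15,"i":0,"xl":71},"zo":[76,7,26]}
After op 8 (replace /uw/hve 51): {"qh":27,"uw":{"hfx":23,"hve":51,"q":43,"y":46},"w":[56,8,77,88],"ysr":{"f":15,"i":0,"xl":71},"zo":[76,7,26]}
After op 9 (replace /w/2 18): {"qh":27,"uw":{"hfx":23,"hve":51,"q":43,"y":46},"w":[56,8,18,88],"ysr":{"f":15,"i":0,"xl":71},"zo":[76,7,26]}
After op 10 (add /ysr/kq 26): {"qh":27,"uw":{"hfx":23,"hve":51,"q":43,"y":46},"w":[56,8,18,88],"ysr":{"f":15,"i":0,"kq":26,"xl":71},"zo":[76,7,26]}
After op 11 (replace /ysr/xl 85): {"qh":27,"uw":{"hfx":23,"hve":51,"q":43,"y":46},"w":[56,8,18,88],"ysr":{"f":15,"i":0,"kq":26,"xl":85},"zo":[76,7,26]}
After op 12 (add /uj 15): {"qh":27,"uj":15,"uw":{"hfx":23,"hve":51,"q":43,"y":46},"w":[56,8,18,88],"ysr":{"f":15,"i":0,"kq":26,"xl":85},"zo":[76,7,26]}
Value at /zo/0: 76

Answer: 76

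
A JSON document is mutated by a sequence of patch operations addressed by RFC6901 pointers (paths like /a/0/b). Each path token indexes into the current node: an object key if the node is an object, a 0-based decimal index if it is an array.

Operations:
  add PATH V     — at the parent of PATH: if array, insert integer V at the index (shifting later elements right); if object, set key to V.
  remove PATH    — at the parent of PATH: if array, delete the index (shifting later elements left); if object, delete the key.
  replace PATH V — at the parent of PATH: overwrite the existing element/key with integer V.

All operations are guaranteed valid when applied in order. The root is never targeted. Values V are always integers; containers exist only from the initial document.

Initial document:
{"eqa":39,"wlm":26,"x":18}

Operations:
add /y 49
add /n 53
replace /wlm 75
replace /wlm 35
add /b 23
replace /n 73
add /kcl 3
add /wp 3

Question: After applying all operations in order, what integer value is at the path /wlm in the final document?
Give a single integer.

After op 1 (add /y 49): {"eqa":39,"wlm":26,"x":18,"y":49}
After op 2 (add /n 53): {"eqa":39,"n":53,"wlm":26,"x":18,"y":49}
After op 3 (replace /wlm 75): {"eqa":39,"n":53,"wlm":75,"x":18,"y":49}
After op 4 (replace /wlm 35): {"eqa":39,"n":53,"wlm":35,"x":18,"y":49}
After op 5 (add /b 23): {"b":23,"eqa":39,"n":53,"wlm":35,"x":18,"y":49}
After op 6 (replace /n 73): {"b":23,"eqa":39,"n":73,"wlm":35,"x":18,"y":49}
After op 7 (add /kcl 3): {"b":23,"eqa":39,"kcl":3,"n":73,"wlm":35,"x":18,"y":49}
After op 8 (add /wp 3): {"b":23,"eqa":39,"kcl":3,"n":73,"wlm":35,"wp":3,"x":18,"y":49}
Value at /wlm: 35

Answer: 35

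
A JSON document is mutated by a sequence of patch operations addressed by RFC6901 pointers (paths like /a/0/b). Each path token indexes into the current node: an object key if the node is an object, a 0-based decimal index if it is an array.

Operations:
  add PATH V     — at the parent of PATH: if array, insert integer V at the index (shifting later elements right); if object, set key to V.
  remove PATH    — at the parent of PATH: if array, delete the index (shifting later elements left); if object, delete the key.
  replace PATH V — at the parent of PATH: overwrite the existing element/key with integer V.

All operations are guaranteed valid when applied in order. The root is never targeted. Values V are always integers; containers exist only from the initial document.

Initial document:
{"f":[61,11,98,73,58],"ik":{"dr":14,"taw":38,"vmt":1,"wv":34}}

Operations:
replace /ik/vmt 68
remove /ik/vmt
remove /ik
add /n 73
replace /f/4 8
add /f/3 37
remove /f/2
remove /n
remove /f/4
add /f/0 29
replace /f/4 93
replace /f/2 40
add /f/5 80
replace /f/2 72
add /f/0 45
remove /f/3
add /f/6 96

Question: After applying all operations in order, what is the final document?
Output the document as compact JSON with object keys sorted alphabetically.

After op 1 (replace /ik/vmt 68): {"f":[61,11,98,73,58],"ik":{"dr":14,"taw":38,"vmt":68,"wv":34}}
After op 2 (remove /ik/vmt): {"f":[61,11,98,73,58],"ik":{"dr":14,"taw":38,"wv":34}}
After op 3 (remove /ik): {"f":[61,11,98,73,58]}
After op 4 (add /n 73): {"f":[61,11,98,73,58],"n":73}
After op 5 (replace /f/4 8): {"f":[61,11,98,73,8],"n":73}
After op 6 (add /f/3 37): {"f":[61,11,98,37,73,8],"n":73}
After op 7 (remove /f/2): {"f":[61,11,37,73,8],"n":73}
After op 8 (remove /n): {"f":[61,11,37,73,8]}
After op 9 (remove /f/4): {"f":[61,11,37,73]}
After op 10 (add /f/0 29): {"f":[29,61,11,37,73]}
After op 11 (replace /f/4 93): {"f":[29,61,11,37,93]}
After op 12 (replace /f/2 40): {"f":[29,61,40,37,93]}
After op 13 (add /f/5 80): {"f":[29,61,40,37,93,80]}
After op 14 (replace /f/2 72): {"f":[29,61,72,37,93,80]}
After op 15 (add /f/0 45): {"f":[45,29,61,72,37,93,80]}
After op 16 (remove /f/3): {"f":[45,29,61,37,93,80]}
After op 17 (add /f/6 96): {"f":[45,29,61,37,93,80,96]}

Answer: {"f":[45,29,61,37,93,80,96]}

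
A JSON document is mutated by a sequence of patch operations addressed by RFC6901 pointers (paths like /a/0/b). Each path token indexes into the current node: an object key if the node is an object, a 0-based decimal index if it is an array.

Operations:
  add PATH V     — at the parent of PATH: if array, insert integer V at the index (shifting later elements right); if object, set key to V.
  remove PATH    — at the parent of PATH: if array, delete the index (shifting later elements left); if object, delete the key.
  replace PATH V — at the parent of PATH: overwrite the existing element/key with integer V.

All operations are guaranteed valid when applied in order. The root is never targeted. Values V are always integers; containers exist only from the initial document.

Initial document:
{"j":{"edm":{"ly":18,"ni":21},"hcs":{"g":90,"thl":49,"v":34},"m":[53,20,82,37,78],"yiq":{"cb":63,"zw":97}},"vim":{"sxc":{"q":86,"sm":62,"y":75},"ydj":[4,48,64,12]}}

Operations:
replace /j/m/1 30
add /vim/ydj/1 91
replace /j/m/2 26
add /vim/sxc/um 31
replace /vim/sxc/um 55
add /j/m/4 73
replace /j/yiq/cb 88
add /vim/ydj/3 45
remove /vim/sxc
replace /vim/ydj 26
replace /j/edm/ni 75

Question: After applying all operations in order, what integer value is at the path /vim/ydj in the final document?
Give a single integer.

After op 1 (replace /j/m/1 30): {"j":{"edm":{"ly":18,"ni":21},"hcs":{"g":90,"thl":49,"v":34},"m":[53,30,82,37,78],"yiq":{"cb":63,"zw":97}},"vim":{"sxc":{"q":86,"sm":62,"y":75},"ydj":[4,48,64,12]}}
After op 2 (add /vim/ydj/1 91): {"j":{"edm":{"ly":18,"ni":21},"hcs":{"g":90,"thl":49,"v":34},"m":[53,30,82,37,78],"yiq":{"cb":63,"zw":97}},"vim":{"sxc":{"q":86,"sm":62,"y":75},"ydj":[4,91,48,64,12]}}
After op 3 (replace /j/m/2 26): {"j":{"edm":{"ly":18,"ni":21},"hcs":{"g":90,"thl":49,"v":34},"m":[53,30,26,37,78],"yiq":{"cb":63,"zw":97}},"vim":{"sxc":{"q":86,"sm":62,"y":75},"ydj":[4,91,48,64,12]}}
After op 4 (add /vim/sxc/um 31): {"j":{"edm":{"ly":18,"ni":21},"hcs":{"g":90,"thl":49,"v":34},"m":[53,30,26,37,78],"yiq":{"cb":63,"zw":97}},"vim":{"sxc":{"q":86,"sm":62,"um":31,"y":75},"ydj":[4,91,48,64,12]}}
After op 5 (replace /vim/sxc/um 55): {"j":{"edm":{"ly":18,"ni":21},"hcs":{"g":90,"thl":49,"v":34},"m":[53,30,26,37,78],"yiq":{"cb":63,"zw":97}},"vim":{"sxc":{"q":86,"sm":62,"um":55,"y":75},"ydj":[4,91,48,64,12]}}
After op 6 (add /j/m/4 73): {"j":{"edm":{"ly":18,"ni":21},"hcs":{"g":90,"thl":49,"v":34},"m":[53,30,26,37,73,78],"yiq":{"cb":63,"zw":97}},"vim":{"sxc":{"q":86,"sm":62,"um":55,"y":75},"ydj":[4,91,48,64,12]}}
After op 7 (replace /j/yiq/cb 88): {"j":{"edm":{"ly":18,"ni":21},"hcs":{"g":90,"thl":49,"v":34},"m":[53,30,26,37,73,78],"yiq":{"cb":88,"zw":97}},"vim":{"sxc":{"q":86,"sm":62,"um":55,"y":75},"ydj":[4,91,48,64,12]}}
After op 8 (add /vim/ydj/3 45): {"j":{"edm":{"ly":18,"ni":21},"hcs":{"g":90,"thl":49,"v":34},"m":[53,30,26,37,73,78],"yiq":{"cb":88,"zw":97}},"vim":{"sxc":{"q":86,"sm":62,"um":55,"y":75},"ydj":[4,91,48,45,64,12]}}
After op 9 (remove /vim/sxc): {"j":{"edm":{"ly":18,"ni":21},"hcs":{"g":90,"thl":49,"v":34},"m":[53,30,26,37,73,78],"yiq":{"cb":88,"zw":97}},"vim":{"ydj":[4,91,48,45,64,12]}}
After op 10 (replace /vim/ydj 26): {"j":{"edm":{"ly":18,"ni":21},"hcs":{"g":90,"thl":49,"v":34},"m":[53,30,26,37,73,78],"yiq":{"cb":88,"zw":97}},"vim":{"ydj":26}}
After op 11 (replace /j/edm/ni 75): {"j":{"edm":{"ly":18,"ni":75},"hcs":{"g":90,"thl":49,"v":34},"m":[53,30,26,37,73,78],"yiq":{"cb":88,"zw":97}},"vim":{"ydj":26}}
Value at /vim/ydj: 26

Answer: 26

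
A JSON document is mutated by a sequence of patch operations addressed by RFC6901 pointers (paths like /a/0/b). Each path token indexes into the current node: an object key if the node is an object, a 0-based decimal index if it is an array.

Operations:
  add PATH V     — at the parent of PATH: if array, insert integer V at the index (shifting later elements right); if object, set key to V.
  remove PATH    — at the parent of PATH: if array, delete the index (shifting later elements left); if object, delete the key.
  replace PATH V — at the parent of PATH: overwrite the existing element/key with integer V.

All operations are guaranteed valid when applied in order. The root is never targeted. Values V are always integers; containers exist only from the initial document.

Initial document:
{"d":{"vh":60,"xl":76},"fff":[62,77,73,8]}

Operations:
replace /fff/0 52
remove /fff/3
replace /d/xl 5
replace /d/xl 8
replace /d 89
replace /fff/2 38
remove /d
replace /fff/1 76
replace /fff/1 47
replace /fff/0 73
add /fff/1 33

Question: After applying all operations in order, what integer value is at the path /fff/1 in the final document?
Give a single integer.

Answer: 33

Derivation:
After op 1 (replace /fff/0 52): {"d":{"vh":60,"xl":76},"fff":[52,77,73,8]}
After op 2 (remove /fff/3): {"d":{"vh":60,"xl":76},"fff":[52,77,73]}
After op 3 (replace /d/xl 5): {"d":{"vh":60,"xl":5},"fff":[52,77,73]}
After op 4 (replace /d/xl 8): {"d":{"vh":60,"xl":8},"fff":[52,77,73]}
After op 5 (replace /d 89): {"d":89,"fff":[52,77,73]}
After op 6 (replace /fff/2 38): {"d":89,"fff":[52,77,38]}
After op 7 (remove /d): {"fff":[52,77,38]}
After op 8 (replace /fff/1 76): {"fff":[52,76,38]}
After op 9 (replace /fff/1 47): {"fff":[52,47,38]}
After op 10 (replace /fff/0 73): {"fff":[73,47,38]}
After op 11 (add /fff/1 33): {"fff":[73,33,47,38]}
Value at /fff/1: 33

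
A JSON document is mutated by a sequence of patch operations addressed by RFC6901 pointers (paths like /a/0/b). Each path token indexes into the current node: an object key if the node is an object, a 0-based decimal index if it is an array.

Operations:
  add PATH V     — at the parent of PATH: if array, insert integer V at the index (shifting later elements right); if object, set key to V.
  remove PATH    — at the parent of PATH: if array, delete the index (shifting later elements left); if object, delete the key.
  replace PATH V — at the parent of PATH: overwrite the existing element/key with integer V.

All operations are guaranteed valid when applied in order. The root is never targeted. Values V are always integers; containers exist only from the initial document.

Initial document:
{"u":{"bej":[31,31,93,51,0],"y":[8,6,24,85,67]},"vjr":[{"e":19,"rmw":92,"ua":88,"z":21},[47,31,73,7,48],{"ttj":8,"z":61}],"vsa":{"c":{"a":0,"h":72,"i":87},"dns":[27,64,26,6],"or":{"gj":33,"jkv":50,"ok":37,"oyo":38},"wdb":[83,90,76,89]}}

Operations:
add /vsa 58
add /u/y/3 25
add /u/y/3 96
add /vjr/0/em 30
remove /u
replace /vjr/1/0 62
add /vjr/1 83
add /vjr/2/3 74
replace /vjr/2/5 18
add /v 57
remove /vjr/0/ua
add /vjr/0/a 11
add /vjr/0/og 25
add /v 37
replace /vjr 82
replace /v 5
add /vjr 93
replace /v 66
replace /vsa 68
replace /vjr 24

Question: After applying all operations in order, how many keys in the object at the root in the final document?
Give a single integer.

After op 1 (add /vsa 58): {"u":{"bej":[31,31,93,51,0],"y":[8,6,24,85,67]},"vjr":[{"e":19,"rmw":92,"ua":88,"z":21},[47,31,73,7,48],{"ttj":8,"z":61}],"vsa":58}
After op 2 (add /u/y/3 25): {"u":{"bej":[31,31,93,51,0],"y":[8,6,24,25,85,67]},"vjr":[{"e":19,"rmw":92,"ua":88,"z":21},[47,31,73,7,48],{"ttj":8,"z":61}],"vsa":58}
After op 3 (add /u/y/3 96): {"u":{"bej":[31,31,93,51,0],"y":[8,6,24,96,25,85,67]},"vjr":[{"e":19,"rmw":92,"ua":88,"z":21},[47,31,73,7,48],{"ttj":8,"z":61}],"vsa":58}
After op 4 (add /vjr/0/em 30): {"u":{"bej":[31,31,93,51,0],"y":[8,6,24,96,25,85,67]},"vjr":[{"e":19,"em":30,"rmw":92,"ua":88,"z":21},[47,31,73,7,48],{"ttj":8,"z":61}],"vsa":58}
After op 5 (remove /u): {"vjr":[{"e":19,"em":30,"rmw":92,"ua":88,"z":21},[47,31,73,7,48],{"ttj":8,"z":61}],"vsa":58}
After op 6 (replace /vjr/1/0 62): {"vjr":[{"e":19,"em":30,"rmw":92,"ua":88,"z":21},[62,31,73,7,48],{"ttj":8,"z":61}],"vsa":58}
After op 7 (add /vjr/1 83): {"vjr":[{"e":19,"em":30,"rmw":92,"ua":88,"z":21},83,[62,31,73,7,48],{"ttj":8,"z":61}],"vsa":58}
After op 8 (add /vjr/2/3 74): {"vjr":[{"e":19,"em":30,"rmw":92,"ua":88,"z":21},83,[62,31,73,74,7,48],{"ttj":8,"z":61}],"vsa":58}
After op 9 (replace /vjr/2/5 18): {"vjr":[{"e":19,"em":30,"rmw":92,"ua":88,"z":21},83,[62,31,73,74,7,18],{"ttj":8,"z":61}],"vsa":58}
After op 10 (add /v 57): {"v":57,"vjr":[{"e":19,"em":30,"rmw":92,"ua":88,"z":21},83,[62,31,73,74,7,18],{"ttj":8,"z":61}],"vsa":58}
After op 11 (remove /vjr/0/ua): {"v":57,"vjr":[{"e":19,"em":30,"rmw":92,"z":21},83,[62,31,73,74,7,18],{"ttj":8,"z":61}],"vsa":58}
After op 12 (add /vjr/0/a 11): {"v":57,"vjr":[{"a":11,"e":19,"em":30,"rmw":92,"z":21},83,[62,31,73,74,7,18],{"ttj":8,"z":61}],"vsa":58}
After op 13 (add /vjr/0/og 25): {"v":57,"vjr":[{"a":11,"e":19,"em":30,"og":25,"rmw":92,"z":21},83,[62,31,73,74,7,18],{"ttj":8,"z":61}],"vsa":58}
After op 14 (add /v 37): {"v":37,"vjr":[{"a":11,"e":19,"em":30,"og":25,"rmw":92,"z":21},83,[62,31,73,74,7,18],{"ttj":8,"z":61}],"vsa":58}
After op 15 (replace /vjr 82): {"v":37,"vjr":82,"vsa":58}
After op 16 (replace /v 5): {"v":5,"vjr":82,"vsa":58}
After op 17 (add /vjr 93): {"v":5,"vjr":93,"vsa":58}
After op 18 (replace /v 66): {"v":66,"vjr":93,"vsa":58}
After op 19 (replace /vsa 68): {"v":66,"vjr":93,"vsa":68}
After op 20 (replace /vjr 24): {"v":66,"vjr":24,"vsa":68}
Size at the root: 3

Answer: 3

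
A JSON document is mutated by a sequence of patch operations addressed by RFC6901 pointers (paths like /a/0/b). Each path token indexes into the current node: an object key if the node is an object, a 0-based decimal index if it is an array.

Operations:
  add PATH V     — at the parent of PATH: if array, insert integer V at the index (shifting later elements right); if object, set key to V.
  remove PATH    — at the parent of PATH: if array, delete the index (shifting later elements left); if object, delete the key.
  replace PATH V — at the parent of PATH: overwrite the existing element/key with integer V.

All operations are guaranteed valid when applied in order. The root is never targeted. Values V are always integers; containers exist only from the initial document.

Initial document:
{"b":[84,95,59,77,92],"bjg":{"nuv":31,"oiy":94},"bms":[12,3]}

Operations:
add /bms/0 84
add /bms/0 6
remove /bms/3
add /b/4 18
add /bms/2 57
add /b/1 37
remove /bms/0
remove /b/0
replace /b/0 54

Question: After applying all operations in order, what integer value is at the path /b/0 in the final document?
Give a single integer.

Answer: 54

Derivation:
After op 1 (add /bms/0 84): {"b":[84,95,59,77,92],"bjg":{"nuv":31,"oiy":94},"bms":[84,12,3]}
After op 2 (add /bms/0 6): {"b":[84,95,59,77,92],"bjg":{"nuv":31,"oiy":94},"bms":[6,84,12,3]}
After op 3 (remove /bms/3): {"b":[84,95,59,77,92],"bjg":{"nuv":31,"oiy":94},"bms":[6,84,12]}
After op 4 (add /b/4 18): {"b":[84,95,59,77,18,92],"bjg":{"nuv":31,"oiy":94},"bms":[6,84,12]}
After op 5 (add /bms/2 57): {"b":[84,95,59,77,18,92],"bjg":{"nuv":31,"oiy":94},"bms":[6,84,57,12]}
After op 6 (add /b/1 37): {"b":[84,37,95,59,77,18,92],"bjg":{"nuv":31,"oiy":94},"bms":[6,84,57,12]}
After op 7 (remove /bms/0): {"b":[84,37,95,59,77,18,92],"bjg":{"nuv":31,"oiy":94},"bms":[84,57,12]}
After op 8 (remove /b/0): {"b":[37,95,59,77,18,92],"bjg":{"nuv":31,"oiy":94},"bms":[84,57,12]}
After op 9 (replace /b/0 54): {"b":[54,95,59,77,18,92],"bjg":{"nuv":31,"oiy":94},"bms":[84,57,12]}
Value at /b/0: 54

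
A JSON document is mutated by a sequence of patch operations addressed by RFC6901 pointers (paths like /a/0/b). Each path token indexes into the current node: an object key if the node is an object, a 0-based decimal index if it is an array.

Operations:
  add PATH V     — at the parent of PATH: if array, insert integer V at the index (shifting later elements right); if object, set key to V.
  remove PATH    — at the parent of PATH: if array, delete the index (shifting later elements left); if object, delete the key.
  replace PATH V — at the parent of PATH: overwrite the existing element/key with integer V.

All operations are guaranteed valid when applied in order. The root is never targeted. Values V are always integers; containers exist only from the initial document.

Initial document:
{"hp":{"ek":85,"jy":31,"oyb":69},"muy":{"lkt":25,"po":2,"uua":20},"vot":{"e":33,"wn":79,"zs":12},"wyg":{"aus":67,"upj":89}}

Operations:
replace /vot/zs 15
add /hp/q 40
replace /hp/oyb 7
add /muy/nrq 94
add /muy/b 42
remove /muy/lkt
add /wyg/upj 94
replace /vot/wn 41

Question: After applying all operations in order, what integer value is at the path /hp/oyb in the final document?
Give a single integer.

Answer: 7

Derivation:
After op 1 (replace /vot/zs 15): {"hp":{"ek":85,"jy":31,"oyb":69},"muy":{"lkt":25,"po":2,"uua":20},"vot":{"e":33,"wn":79,"zs":15},"wyg":{"aus":67,"upj":89}}
After op 2 (add /hp/q 40): {"hp":{"ek":85,"jy":31,"oyb":69,"q":40},"muy":{"lkt":25,"po":2,"uua":20},"vot":{"e":33,"wn":79,"zs":15},"wyg":{"aus":67,"upj":89}}
After op 3 (replace /hp/oyb 7): {"hp":{"ek":85,"jy":31,"oyb":7,"q":40},"muy":{"lkt":25,"po":2,"uua":20},"vot":{"e":33,"wn":79,"zs":15},"wyg":{"aus":67,"upj":89}}
After op 4 (add /muy/nrq 94): {"hp":{"ek":85,"jy":31,"oyb":7,"q":40},"muy":{"lkt":25,"nrq":94,"po":2,"uua":20},"vot":{"e":33,"wn":79,"zs":15},"wyg":{"aus":67,"upj":89}}
After op 5 (add /muy/b 42): {"hp":{"ek":85,"jy":31,"oyb":7,"q":40},"muy":{"b":42,"lkt":25,"nrq":94,"po":2,"uua":20},"vot":{"e":33,"wn":79,"zs":15},"wyg":{"aus":67,"upj":89}}
After op 6 (remove /muy/lkt): {"hp":{"ek":85,"jy":31,"oyb":7,"q":40},"muy":{"b":42,"nrq":94,"po":2,"uua":20},"vot":{"e":33,"wn":79,"zs":15},"wyg":{"aus":67,"upj":89}}
After op 7 (add /wyg/upj 94): {"hp":{"ek":85,"jy":31,"oyb":7,"q":40},"muy":{"b":42,"nrq":94,"po":2,"uua":20},"vot":{"e":33,"wn":79,"zs":15},"wyg":{"aus":67,"upj":94}}
After op 8 (replace /vot/wn 41): {"hp":{"ek":85,"jy":31,"oyb":7,"q":40},"muy":{"b":42,"nrq":94,"po":2,"uua":20},"vot":{"e":33,"wn":41,"zs":15},"wyg":{"aus":67,"upj":94}}
Value at /hp/oyb: 7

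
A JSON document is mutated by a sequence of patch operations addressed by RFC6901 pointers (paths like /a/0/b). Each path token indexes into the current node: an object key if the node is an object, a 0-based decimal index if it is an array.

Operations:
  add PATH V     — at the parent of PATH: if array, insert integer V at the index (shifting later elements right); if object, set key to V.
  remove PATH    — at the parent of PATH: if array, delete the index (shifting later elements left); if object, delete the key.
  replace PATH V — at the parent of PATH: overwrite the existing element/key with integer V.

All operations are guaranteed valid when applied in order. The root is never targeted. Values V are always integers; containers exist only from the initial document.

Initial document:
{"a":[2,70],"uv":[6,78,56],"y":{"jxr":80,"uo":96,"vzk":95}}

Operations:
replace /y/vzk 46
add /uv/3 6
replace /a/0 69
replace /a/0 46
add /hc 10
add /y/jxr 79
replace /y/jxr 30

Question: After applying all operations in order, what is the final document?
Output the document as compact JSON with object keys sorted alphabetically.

Answer: {"a":[46,70],"hc":10,"uv":[6,78,56,6],"y":{"jxr":30,"uo":96,"vzk":46}}

Derivation:
After op 1 (replace /y/vzk 46): {"a":[2,70],"uv":[6,78,56],"y":{"jxr":80,"uo":96,"vzk":46}}
After op 2 (add /uv/3 6): {"a":[2,70],"uv":[6,78,56,6],"y":{"jxr":80,"uo":96,"vzk":46}}
After op 3 (replace /a/0 69): {"a":[69,70],"uv":[6,78,56,6],"y":{"jxr":80,"uo":96,"vzk":46}}
After op 4 (replace /a/0 46): {"a":[46,70],"uv":[6,78,56,6],"y":{"jxr":80,"uo":96,"vzk":46}}
After op 5 (add /hc 10): {"a":[46,70],"hc":10,"uv":[6,78,56,6],"y":{"jxr":80,"uo":96,"vzk":46}}
After op 6 (add /y/jxr 79): {"a":[46,70],"hc":10,"uv":[6,78,56,6],"y":{"jxr":79,"uo":96,"vzk":46}}
After op 7 (replace /y/jxr 30): {"a":[46,70],"hc":10,"uv":[6,78,56,6],"y":{"jxr":30,"uo":96,"vzk":46}}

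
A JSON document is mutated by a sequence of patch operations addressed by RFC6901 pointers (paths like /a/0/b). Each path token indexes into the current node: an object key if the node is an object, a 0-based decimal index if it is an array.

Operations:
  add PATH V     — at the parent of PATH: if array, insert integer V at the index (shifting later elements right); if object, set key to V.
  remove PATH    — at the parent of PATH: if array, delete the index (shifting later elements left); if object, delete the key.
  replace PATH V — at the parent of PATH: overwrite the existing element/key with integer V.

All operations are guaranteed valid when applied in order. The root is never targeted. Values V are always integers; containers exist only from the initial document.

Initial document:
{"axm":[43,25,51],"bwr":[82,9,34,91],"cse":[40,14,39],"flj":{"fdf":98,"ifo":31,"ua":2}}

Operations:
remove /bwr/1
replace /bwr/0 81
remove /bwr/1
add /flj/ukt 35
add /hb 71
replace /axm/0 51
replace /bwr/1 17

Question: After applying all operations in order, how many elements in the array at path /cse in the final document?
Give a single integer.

After op 1 (remove /bwr/1): {"axm":[43,25,51],"bwr":[82,34,91],"cse":[40,14,39],"flj":{"fdf":98,"ifo":31,"ua":2}}
After op 2 (replace /bwr/0 81): {"axm":[43,25,51],"bwr":[81,34,91],"cse":[40,14,39],"flj":{"fdf":98,"ifo":31,"ua":2}}
After op 3 (remove /bwr/1): {"axm":[43,25,51],"bwr":[81,91],"cse":[40,14,39],"flj":{"fdf":98,"ifo":31,"ua":2}}
After op 4 (add /flj/ukt 35): {"axm":[43,25,51],"bwr":[81,91],"cse":[40,14,39],"flj":{"fdf":98,"ifo":31,"ua":2,"ukt":35}}
After op 5 (add /hb 71): {"axm":[43,25,51],"bwr":[81,91],"cse":[40,14,39],"flj":{"fdf":98,"ifo":31,"ua":2,"ukt":35},"hb":71}
After op 6 (replace /axm/0 51): {"axm":[51,25,51],"bwr":[81,91],"cse":[40,14,39],"flj":{"fdf":98,"ifo":31,"ua":2,"ukt":35},"hb":71}
After op 7 (replace /bwr/1 17): {"axm":[51,25,51],"bwr":[81,17],"cse":[40,14,39],"flj":{"fdf":98,"ifo":31,"ua":2,"ukt":35},"hb":71}
Size at path /cse: 3

Answer: 3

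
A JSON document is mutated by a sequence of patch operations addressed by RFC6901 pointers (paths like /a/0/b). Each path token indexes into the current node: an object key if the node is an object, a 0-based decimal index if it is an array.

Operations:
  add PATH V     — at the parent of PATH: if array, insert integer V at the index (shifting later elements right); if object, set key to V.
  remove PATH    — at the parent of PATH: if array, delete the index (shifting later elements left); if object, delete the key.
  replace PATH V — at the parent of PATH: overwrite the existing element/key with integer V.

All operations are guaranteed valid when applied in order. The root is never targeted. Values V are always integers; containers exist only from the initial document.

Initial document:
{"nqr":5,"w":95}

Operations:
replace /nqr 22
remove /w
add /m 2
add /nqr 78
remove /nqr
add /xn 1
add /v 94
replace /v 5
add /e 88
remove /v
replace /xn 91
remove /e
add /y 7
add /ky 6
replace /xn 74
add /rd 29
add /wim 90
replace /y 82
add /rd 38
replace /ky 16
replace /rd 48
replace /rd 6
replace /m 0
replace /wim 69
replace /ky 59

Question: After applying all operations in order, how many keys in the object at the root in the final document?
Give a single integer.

After op 1 (replace /nqr 22): {"nqr":22,"w":95}
After op 2 (remove /w): {"nqr":22}
After op 3 (add /m 2): {"m":2,"nqr":22}
After op 4 (add /nqr 78): {"m":2,"nqr":78}
After op 5 (remove /nqr): {"m":2}
After op 6 (add /xn 1): {"m":2,"xn":1}
After op 7 (add /v 94): {"m":2,"v":94,"xn":1}
After op 8 (replace /v 5): {"m":2,"v":5,"xn":1}
After op 9 (add /e 88): {"e":88,"m":2,"v":5,"xn":1}
After op 10 (remove /v): {"e":88,"m":2,"xn":1}
After op 11 (replace /xn 91): {"e":88,"m":2,"xn":91}
After op 12 (remove /e): {"m":2,"xn":91}
After op 13 (add /y 7): {"m":2,"xn":91,"y":7}
After op 14 (add /ky 6): {"ky":6,"m":2,"xn":91,"y":7}
After op 15 (replace /xn 74): {"ky":6,"m":2,"xn":74,"y":7}
After op 16 (add /rd 29): {"ky":6,"m":2,"rd":29,"xn":74,"y":7}
After op 17 (add /wim 90): {"ky":6,"m":2,"rd":29,"wim":90,"xn":74,"y":7}
After op 18 (replace /y 82): {"ky":6,"m":2,"rd":29,"wim":90,"xn":74,"y":82}
After op 19 (add /rd 38): {"ky":6,"m":2,"rd":38,"wim":90,"xn":74,"y":82}
After op 20 (replace /ky 16): {"ky":16,"m":2,"rd":38,"wim":90,"xn":74,"y":82}
After op 21 (replace /rd 48): {"ky":16,"m":2,"rd":48,"wim":90,"xn":74,"y":82}
After op 22 (replace /rd 6): {"ky":16,"m":2,"rd":6,"wim":90,"xn":74,"y":82}
After op 23 (replace /m 0): {"ky":16,"m":0,"rd":6,"wim":90,"xn":74,"y":82}
After op 24 (replace /wim 69): {"ky":16,"m":0,"rd":6,"wim":69,"xn":74,"y":82}
After op 25 (replace /ky 59): {"ky":59,"m":0,"rd":6,"wim":69,"xn":74,"y":82}
Size at the root: 6

Answer: 6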